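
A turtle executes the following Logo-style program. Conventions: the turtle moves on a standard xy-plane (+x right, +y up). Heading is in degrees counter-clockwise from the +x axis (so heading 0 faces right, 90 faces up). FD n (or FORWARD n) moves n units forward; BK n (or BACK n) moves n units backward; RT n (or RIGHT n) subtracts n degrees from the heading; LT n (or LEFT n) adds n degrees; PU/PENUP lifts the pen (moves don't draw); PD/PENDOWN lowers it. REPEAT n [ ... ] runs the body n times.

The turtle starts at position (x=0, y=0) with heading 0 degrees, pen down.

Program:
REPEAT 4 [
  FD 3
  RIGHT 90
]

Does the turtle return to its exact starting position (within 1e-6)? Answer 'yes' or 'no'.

Answer: yes

Derivation:
Executing turtle program step by step:
Start: pos=(0,0), heading=0, pen down
REPEAT 4 [
  -- iteration 1/4 --
  FD 3: (0,0) -> (3,0) [heading=0, draw]
  RT 90: heading 0 -> 270
  -- iteration 2/4 --
  FD 3: (3,0) -> (3,-3) [heading=270, draw]
  RT 90: heading 270 -> 180
  -- iteration 3/4 --
  FD 3: (3,-3) -> (0,-3) [heading=180, draw]
  RT 90: heading 180 -> 90
  -- iteration 4/4 --
  FD 3: (0,-3) -> (0,0) [heading=90, draw]
  RT 90: heading 90 -> 0
]
Final: pos=(0,0), heading=0, 4 segment(s) drawn

Start position: (0, 0)
Final position: (0, 0)
Distance = 0; < 1e-6 -> CLOSED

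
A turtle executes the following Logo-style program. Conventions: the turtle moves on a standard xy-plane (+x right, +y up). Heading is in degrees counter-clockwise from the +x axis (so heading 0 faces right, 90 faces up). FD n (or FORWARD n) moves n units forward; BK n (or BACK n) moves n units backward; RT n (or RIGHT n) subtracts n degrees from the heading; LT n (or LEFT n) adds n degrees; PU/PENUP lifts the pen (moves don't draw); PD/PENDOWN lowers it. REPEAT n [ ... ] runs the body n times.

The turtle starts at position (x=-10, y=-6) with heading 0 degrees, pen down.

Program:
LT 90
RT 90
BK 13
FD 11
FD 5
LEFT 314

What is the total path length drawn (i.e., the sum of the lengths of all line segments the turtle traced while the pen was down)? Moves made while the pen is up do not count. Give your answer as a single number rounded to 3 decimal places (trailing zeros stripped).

Executing turtle program step by step:
Start: pos=(-10,-6), heading=0, pen down
LT 90: heading 0 -> 90
RT 90: heading 90 -> 0
BK 13: (-10,-6) -> (-23,-6) [heading=0, draw]
FD 11: (-23,-6) -> (-12,-6) [heading=0, draw]
FD 5: (-12,-6) -> (-7,-6) [heading=0, draw]
LT 314: heading 0 -> 314
Final: pos=(-7,-6), heading=314, 3 segment(s) drawn

Segment lengths:
  seg 1: (-10,-6) -> (-23,-6), length = 13
  seg 2: (-23,-6) -> (-12,-6), length = 11
  seg 3: (-12,-6) -> (-7,-6), length = 5
Total = 29

Answer: 29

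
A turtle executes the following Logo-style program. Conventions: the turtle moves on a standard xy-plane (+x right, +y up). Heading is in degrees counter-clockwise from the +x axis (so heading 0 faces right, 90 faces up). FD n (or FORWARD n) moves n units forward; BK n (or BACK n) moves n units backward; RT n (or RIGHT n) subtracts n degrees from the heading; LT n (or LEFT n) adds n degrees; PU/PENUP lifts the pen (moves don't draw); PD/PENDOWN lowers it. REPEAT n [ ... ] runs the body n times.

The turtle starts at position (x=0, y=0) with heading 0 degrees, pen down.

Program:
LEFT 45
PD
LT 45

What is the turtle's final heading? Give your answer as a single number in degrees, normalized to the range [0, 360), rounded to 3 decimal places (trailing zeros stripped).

Answer: 90

Derivation:
Executing turtle program step by step:
Start: pos=(0,0), heading=0, pen down
LT 45: heading 0 -> 45
PD: pen down
LT 45: heading 45 -> 90
Final: pos=(0,0), heading=90, 0 segment(s) drawn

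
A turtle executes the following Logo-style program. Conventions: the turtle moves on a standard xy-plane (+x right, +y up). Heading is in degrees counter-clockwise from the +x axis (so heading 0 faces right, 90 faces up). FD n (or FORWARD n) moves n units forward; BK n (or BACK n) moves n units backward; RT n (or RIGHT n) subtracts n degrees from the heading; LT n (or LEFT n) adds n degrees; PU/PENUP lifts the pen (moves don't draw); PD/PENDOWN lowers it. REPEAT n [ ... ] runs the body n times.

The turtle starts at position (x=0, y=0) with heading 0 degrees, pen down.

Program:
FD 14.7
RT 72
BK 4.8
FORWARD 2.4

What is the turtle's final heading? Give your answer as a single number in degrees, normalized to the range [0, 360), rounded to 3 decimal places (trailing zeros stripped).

Executing turtle program step by step:
Start: pos=(0,0), heading=0, pen down
FD 14.7: (0,0) -> (14.7,0) [heading=0, draw]
RT 72: heading 0 -> 288
BK 4.8: (14.7,0) -> (13.217,4.565) [heading=288, draw]
FD 2.4: (13.217,4.565) -> (13.958,2.283) [heading=288, draw]
Final: pos=(13.958,2.283), heading=288, 3 segment(s) drawn

Answer: 288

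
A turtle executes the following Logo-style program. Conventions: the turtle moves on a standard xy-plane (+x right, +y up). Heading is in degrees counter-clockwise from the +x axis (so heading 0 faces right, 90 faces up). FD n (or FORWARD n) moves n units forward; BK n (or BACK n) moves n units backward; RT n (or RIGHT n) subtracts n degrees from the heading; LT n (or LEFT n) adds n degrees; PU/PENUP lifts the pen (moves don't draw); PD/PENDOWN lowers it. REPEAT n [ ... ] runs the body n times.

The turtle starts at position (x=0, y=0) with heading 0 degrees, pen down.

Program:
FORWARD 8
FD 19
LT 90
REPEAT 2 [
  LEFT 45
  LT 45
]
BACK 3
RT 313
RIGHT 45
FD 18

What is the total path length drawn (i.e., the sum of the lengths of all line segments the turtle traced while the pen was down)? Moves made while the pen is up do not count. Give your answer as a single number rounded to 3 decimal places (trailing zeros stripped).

Executing turtle program step by step:
Start: pos=(0,0), heading=0, pen down
FD 8: (0,0) -> (8,0) [heading=0, draw]
FD 19: (8,0) -> (27,0) [heading=0, draw]
LT 90: heading 0 -> 90
REPEAT 2 [
  -- iteration 1/2 --
  LT 45: heading 90 -> 135
  LT 45: heading 135 -> 180
  -- iteration 2/2 --
  LT 45: heading 180 -> 225
  LT 45: heading 225 -> 270
]
BK 3: (27,0) -> (27,3) [heading=270, draw]
RT 313: heading 270 -> 317
RT 45: heading 317 -> 272
FD 18: (27,3) -> (27.628,-14.989) [heading=272, draw]
Final: pos=(27.628,-14.989), heading=272, 4 segment(s) drawn

Segment lengths:
  seg 1: (0,0) -> (8,0), length = 8
  seg 2: (8,0) -> (27,0), length = 19
  seg 3: (27,0) -> (27,3), length = 3
  seg 4: (27,3) -> (27.628,-14.989), length = 18
Total = 48

Answer: 48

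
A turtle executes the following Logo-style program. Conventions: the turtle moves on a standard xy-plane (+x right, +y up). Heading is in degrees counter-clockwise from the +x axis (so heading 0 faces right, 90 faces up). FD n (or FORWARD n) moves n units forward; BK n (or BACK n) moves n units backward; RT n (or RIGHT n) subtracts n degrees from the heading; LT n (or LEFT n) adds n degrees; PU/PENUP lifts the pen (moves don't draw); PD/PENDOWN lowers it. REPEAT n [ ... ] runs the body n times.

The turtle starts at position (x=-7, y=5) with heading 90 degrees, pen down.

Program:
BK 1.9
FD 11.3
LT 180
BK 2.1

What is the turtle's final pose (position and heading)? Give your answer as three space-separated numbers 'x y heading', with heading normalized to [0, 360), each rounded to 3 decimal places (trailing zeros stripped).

Executing turtle program step by step:
Start: pos=(-7,5), heading=90, pen down
BK 1.9: (-7,5) -> (-7,3.1) [heading=90, draw]
FD 11.3: (-7,3.1) -> (-7,14.4) [heading=90, draw]
LT 180: heading 90 -> 270
BK 2.1: (-7,14.4) -> (-7,16.5) [heading=270, draw]
Final: pos=(-7,16.5), heading=270, 3 segment(s) drawn

Answer: -7 16.5 270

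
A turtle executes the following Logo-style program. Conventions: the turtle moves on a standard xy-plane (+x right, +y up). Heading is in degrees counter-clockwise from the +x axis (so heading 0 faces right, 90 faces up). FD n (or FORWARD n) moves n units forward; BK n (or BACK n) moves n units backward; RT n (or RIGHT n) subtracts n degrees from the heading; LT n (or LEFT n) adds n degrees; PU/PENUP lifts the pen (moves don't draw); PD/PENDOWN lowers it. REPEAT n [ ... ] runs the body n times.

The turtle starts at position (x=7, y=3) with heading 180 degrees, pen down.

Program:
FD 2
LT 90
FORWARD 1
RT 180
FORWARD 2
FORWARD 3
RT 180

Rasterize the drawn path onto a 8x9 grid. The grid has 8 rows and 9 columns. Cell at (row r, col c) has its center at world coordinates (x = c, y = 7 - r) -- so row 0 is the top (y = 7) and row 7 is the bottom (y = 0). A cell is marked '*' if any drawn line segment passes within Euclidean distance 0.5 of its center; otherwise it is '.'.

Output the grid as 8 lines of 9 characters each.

Answer: .....*...
.....*...
.....*...
.....*...
.....***.
.....*...
.........
.........

Derivation:
Segment 0: (7,3) -> (5,3)
Segment 1: (5,3) -> (5,2)
Segment 2: (5,2) -> (5,4)
Segment 3: (5,4) -> (5,7)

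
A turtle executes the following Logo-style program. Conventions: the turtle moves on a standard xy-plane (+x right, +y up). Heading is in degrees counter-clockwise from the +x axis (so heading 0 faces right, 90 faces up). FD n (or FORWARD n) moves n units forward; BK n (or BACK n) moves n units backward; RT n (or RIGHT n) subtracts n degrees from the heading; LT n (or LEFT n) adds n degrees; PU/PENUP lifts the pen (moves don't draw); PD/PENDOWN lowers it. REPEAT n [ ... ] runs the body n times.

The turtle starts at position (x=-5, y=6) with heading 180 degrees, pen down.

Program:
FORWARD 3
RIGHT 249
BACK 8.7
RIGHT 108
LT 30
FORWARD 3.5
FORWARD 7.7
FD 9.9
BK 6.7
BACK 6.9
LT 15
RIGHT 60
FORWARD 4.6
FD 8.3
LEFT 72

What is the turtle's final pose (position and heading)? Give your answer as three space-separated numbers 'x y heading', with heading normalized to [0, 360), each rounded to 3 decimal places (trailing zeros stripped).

Answer: -30.026 12.719 240

Derivation:
Executing turtle program step by step:
Start: pos=(-5,6), heading=180, pen down
FD 3: (-5,6) -> (-8,6) [heading=180, draw]
RT 249: heading 180 -> 291
BK 8.7: (-8,6) -> (-11.118,14.122) [heading=291, draw]
RT 108: heading 291 -> 183
LT 30: heading 183 -> 213
FD 3.5: (-11.118,14.122) -> (-14.053,12.216) [heading=213, draw]
FD 7.7: (-14.053,12.216) -> (-20.511,8.022) [heading=213, draw]
FD 9.9: (-20.511,8.022) -> (-28.814,2.63) [heading=213, draw]
BK 6.7: (-28.814,2.63) -> (-23.195,6.279) [heading=213, draw]
BK 6.9: (-23.195,6.279) -> (-17.408,10.037) [heading=213, draw]
LT 15: heading 213 -> 228
RT 60: heading 228 -> 168
FD 4.6: (-17.408,10.037) -> (-21.907,10.994) [heading=168, draw]
FD 8.3: (-21.907,10.994) -> (-30.026,12.719) [heading=168, draw]
LT 72: heading 168 -> 240
Final: pos=(-30.026,12.719), heading=240, 9 segment(s) drawn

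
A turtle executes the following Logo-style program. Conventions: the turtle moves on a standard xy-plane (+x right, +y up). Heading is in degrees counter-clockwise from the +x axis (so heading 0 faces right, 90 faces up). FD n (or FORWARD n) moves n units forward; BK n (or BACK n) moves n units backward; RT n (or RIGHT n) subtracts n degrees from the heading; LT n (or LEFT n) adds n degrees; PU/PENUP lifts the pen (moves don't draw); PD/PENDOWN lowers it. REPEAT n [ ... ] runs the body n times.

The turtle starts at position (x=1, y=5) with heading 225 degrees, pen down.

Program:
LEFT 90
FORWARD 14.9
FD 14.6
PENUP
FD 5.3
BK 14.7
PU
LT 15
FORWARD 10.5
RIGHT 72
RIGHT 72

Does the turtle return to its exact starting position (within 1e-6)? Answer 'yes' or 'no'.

Answer: no

Derivation:
Executing turtle program step by step:
Start: pos=(1,5), heading=225, pen down
LT 90: heading 225 -> 315
FD 14.9: (1,5) -> (11.536,-5.536) [heading=315, draw]
FD 14.6: (11.536,-5.536) -> (21.86,-15.86) [heading=315, draw]
PU: pen up
FD 5.3: (21.86,-15.86) -> (25.607,-19.607) [heading=315, move]
BK 14.7: (25.607,-19.607) -> (15.213,-9.213) [heading=315, move]
PU: pen up
LT 15: heading 315 -> 330
FD 10.5: (15.213,-9.213) -> (24.306,-14.463) [heading=330, move]
RT 72: heading 330 -> 258
RT 72: heading 258 -> 186
Final: pos=(24.306,-14.463), heading=186, 2 segment(s) drawn

Start position: (1, 5)
Final position: (24.306, -14.463)
Distance = 30.364; >= 1e-6 -> NOT closed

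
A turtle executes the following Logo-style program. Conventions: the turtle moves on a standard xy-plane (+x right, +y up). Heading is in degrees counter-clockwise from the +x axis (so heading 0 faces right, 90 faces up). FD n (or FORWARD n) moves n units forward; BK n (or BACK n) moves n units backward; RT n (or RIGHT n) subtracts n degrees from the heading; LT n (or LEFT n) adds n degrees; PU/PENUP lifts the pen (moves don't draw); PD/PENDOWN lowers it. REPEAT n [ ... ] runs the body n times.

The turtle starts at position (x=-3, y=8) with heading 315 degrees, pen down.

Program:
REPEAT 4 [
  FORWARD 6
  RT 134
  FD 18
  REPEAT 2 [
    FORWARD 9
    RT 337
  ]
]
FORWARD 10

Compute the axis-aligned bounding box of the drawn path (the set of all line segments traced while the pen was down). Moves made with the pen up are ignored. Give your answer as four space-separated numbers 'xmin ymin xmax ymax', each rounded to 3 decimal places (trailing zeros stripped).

Executing turtle program step by step:
Start: pos=(-3,8), heading=315, pen down
REPEAT 4 [
  -- iteration 1/4 --
  FD 6: (-3,8) -> (1.243,3.757) [heading=315, draw]
  RT 134: heading 315 -> 181
  FD 18: (1.243,3.757) -> (-16.755,3.443) [heading=181, draw]
  REPEAT 2 [
    -- iteration 1/2 --
    FD 9: (-16.755,3.443) -> (-25.753,3.286) [heading=181, draw]
    RT 337: heading 181 -> 204
    -- iteration 2/2 --
    FD 9: (-25.753,3.286) -> (-33.975,-0.374) [heading=204, draw]
    RT 337: heading 204 -> 227
  ]
  -- iteration 2/4 --
  FD 6: (-33.975,-0.374) -> (-38.067,-4.763) [heading=227, draw]
  RT 134: heading 227 -> 93
  FD 18: (-38.067,-4.763) -> (-39.009,13.213) [heading=93, draw]
  REPEAT 2 [
    -- iteration 1/2 --
    FD 9: (-39.009,13.213) -> (-39.48,22.2) [heading=93, draw]
    RT 337: heading 93 -> 116
    -- iteration 2/2 --
    FD 9: (-39.48,22.2) -> (-43.426,30.29) [heading=116, draw]
    RT 337: heading 116 -> 139
  ]
  -- iteration 3/4 --
  FD 6: (-43.426,30.29) -> (-47.954,34.226) [heading=139, draw]
  RT 134: heading 139 -> 5
  FD 18: (-47.954,34.226) -> (-30.022,35.795) [heading=5, draw]
  REPEAT 2 [
    -- iteration 1/2 --
    FD 9: (-30.022,35.795) -> (-21.057,36.579) [heading=5, draw]
    RT 337: heading 5 -> 28
    -- iteration 2/2 --
    FD 9: (-21.057,36.579) -> (-13.11,40.804) [heading=28, draw]
    RT 337: heading 28 -> 51
  ]
  -- iteration 4/4 --
  FD 6: (-13.11,40.804) -> (-9.334,45.467) [heading=51, draw]
  RT 134: heading 51 -> 277
  FD 18: (-9.334,45.467) -> (-7.14,27.601) [heading=277, draw]
  REPEAT 2 [
    -- iteration 1/2 --
    FD 9: (-7.14,27.601) -> (-6.044,18.668) [heading=277, draw]
    RT 337: heading 277 -> 300
    -- iteration 2/2 --
    FD 9: (-6.044,18.668) -> (-1.544,10.874) [heading=300, draw]
    RT 337: heading 300 -> 323
  ]
]
FD 10: (-1.544,10.874) -> (6.443,4.856) [heading=323, draw]
Final: pos=(6.443,4.856), heading=323, 17 segment(s) drawn

Segment endpoints: x in {-47.954, -43.426, -39.48, -39.009, -38.067, -33.975, -30.022, -25.753, -21.057, -16.755, -13.11, -9.334, -7.14, -6.044, -3, -1.544, 1.243, 6.443}, y in {-4.763, -0.374, 3.286, 3.443, 3.757, 4.856, 8, 10.874, 13.213, 18.668, 22.2, 27.601, 30.29, 34.226, 35.795, 36.579, 40.804, 45.467}
xmin=-47.954, ymin=-4.763, xmax=6.443, ymax=45.467

Answer: -47.954 -4.763 6.443 45.467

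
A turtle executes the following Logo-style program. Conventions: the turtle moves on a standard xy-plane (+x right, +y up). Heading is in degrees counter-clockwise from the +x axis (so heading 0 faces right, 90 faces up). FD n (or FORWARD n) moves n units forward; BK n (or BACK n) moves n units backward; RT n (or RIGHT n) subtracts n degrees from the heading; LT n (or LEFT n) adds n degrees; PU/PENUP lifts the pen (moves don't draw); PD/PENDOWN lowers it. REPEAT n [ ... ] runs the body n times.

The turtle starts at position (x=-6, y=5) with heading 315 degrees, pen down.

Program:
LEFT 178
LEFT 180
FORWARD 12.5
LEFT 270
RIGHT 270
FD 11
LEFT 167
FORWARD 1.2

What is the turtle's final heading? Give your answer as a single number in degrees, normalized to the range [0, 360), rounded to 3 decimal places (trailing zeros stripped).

Answer: 120

Derivation:
Executing turtle program step by step:
Start: pos=(-6,5), heading=315, pen down
LT 178: heading 315 -> 133
LT 180: heading 133 -> 313
FD 12.5: (-6,5) -> (2.525,-4.142) [heading=313, draw]
LT 270: heading 313 -> 223
RT 270: heading 223 -> 313
FD 11: (2.525,-4.142) -> (10.027,-12.187) [heading=313, draw]
LT 167: heading 313 -> 120
FD 1.2: (10.027,-12.187) -> (9.427,-11.148) [heading=120, draw]
Final: pos=(9.427,-11.148), heading=120, 3 segment(s) drawn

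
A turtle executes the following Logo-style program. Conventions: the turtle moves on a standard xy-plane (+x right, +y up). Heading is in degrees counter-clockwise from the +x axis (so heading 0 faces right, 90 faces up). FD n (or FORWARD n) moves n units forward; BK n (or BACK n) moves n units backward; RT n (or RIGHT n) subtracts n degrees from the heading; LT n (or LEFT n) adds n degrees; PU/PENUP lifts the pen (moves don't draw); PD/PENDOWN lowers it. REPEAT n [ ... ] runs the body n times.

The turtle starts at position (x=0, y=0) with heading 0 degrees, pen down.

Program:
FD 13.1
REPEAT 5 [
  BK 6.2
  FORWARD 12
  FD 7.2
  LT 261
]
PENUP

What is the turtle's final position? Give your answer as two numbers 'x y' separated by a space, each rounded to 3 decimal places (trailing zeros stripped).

Answer: 28.122 -4.881

Derivation:
Executing turtle program step by step:
Start: pos=(0,0), heading=0, pen down
FD 13.1: (0,0) -> (13.1,0) [heading=0, draw]
REPEAT 5 [
  -- iteration 1/5 --
  BK 6.2: (13.1,0) -> (6.9,0) [heading=0, draw]
  FD 12: (6.9,0) -> (18.9,0) [heading=0, draw]
  FD 7.2: (18.9,0) -> (26.1,0) [heading=0, draw]
  LT 261: heading 0 -> 261
  -- iteration 2/5 --
  BK 6.2: (26.1,0) -> (27.07,6.124) [heading=261, draw]
  FD 12: (27.07,6.124) -> (25.193,-5.729) [heading=261, draw]
  FD 7.2: (25.193,-5.729) -> (24.066,-12.84) [heading=261, draw]
  LT 261: heading 261 -> 162
  -- iteration 3/5 --
  BK 6.2: (24.066,-12.84) -> (29.963,-14.756) [heading=162, draw]
  FD 12: (29.963,-14.756) -> (18.55,-11.048) [heading=162, draw]
  FD 7.2: (18.55,-11.048) -> (11.703,-8.823) [heading=162, draw]
  LT 261: heading 162 -> 63
  -- iteration 4/5 --
  BK 6.2: (11.703,-8.823) -> (8.888,-14.347) [heading=63, draw]
  FD 12: (8.888,-14.347) -> (14.336,-3.655) [heading=63, draw]
  FD 7.2: (14.336,-3.655) -> (17.604,2.76) [heading=63, draw]
  LT 261: heading 63 -> 324
  -- iteration 5/5 --
  BK 6.2: (17.604,2.76) -> (12.589,6.405) [heading=324, draw]
  FD 12: (12.589,6.405) -> (22.297,-0.649) [heading=324, draw]
  FD 7.2: (22.297,-0.649) -> (28.122,-4.881) [heading=324, draw]
  LT 261: heading 324 -> 225
]
PU: pen up
Final: pos=(28.122,-4.881), heading=225, 16 segment(s) drawn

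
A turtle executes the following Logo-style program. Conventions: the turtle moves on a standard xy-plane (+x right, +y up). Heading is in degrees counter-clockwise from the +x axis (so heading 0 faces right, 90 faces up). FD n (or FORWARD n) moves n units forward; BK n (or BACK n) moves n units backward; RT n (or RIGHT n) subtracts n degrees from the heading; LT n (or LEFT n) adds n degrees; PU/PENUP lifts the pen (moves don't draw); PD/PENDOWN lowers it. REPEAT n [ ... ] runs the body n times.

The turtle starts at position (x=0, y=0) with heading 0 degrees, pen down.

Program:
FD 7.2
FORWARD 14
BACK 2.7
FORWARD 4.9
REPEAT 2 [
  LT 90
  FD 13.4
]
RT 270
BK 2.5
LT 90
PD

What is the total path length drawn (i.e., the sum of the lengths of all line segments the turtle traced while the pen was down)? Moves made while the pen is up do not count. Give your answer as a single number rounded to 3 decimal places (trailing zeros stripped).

Answer: 58.1

Derivation:
Executing turtle program step by step:
Start: pos=(0,0), heading=0, pen down
FD 7.2: (0,0) -> (7.2,0) [heading=0, draw]
FD 14: (7.2,0) -> (21.2,0) [heading=0, draw]
BK 2.7: (21.2,0) -> (18.5,0) [heading=0, draw]
FD 4.9: (18.5,0) -> (23.4,0) [heading=0, draw]
REPEAT 2 [
  -- iteration 1/2 --
  LT 90: heading 0 -> 90
  FD 13.4: (23.4,0) -> (23.4,13.4) [heading=90, draw]
  -- iteration 2/2 --
  LT 90: heading 90 -> 180
  FD 13.4: (23.4,13.4) -> (10,13.4) [heading=180, draw]
]
RT 270: heading 180 -> 270
BK 2.5: (10,13.4) -> (10,15.9) [heading=270, draw]
LT 90: heading 270 -> 0
PD: pen down
Final: pos=(10,15.9), heading=0, 7 segment(s) drawn

Segment lengths:
  seg 1: (0,0) -> (7.2,0), length = 7.2
  seg 2: (7.2,0) -> (21.2,0), length = 14
  seg 3: (21.2,0) -> (18.5,0), length = 2.7
  seg 4: (18.5,0) -> (23.4,0), length = 4.9
  seg 5: (23.4,0) -> (23.4,13.4), length = 13.4
  seg 6: (23.4,13.4) -> (10,13.4), length = 13.4
  seg 7: (10,13.4) -> (10,15.9), length = 2.5
Total = 58.1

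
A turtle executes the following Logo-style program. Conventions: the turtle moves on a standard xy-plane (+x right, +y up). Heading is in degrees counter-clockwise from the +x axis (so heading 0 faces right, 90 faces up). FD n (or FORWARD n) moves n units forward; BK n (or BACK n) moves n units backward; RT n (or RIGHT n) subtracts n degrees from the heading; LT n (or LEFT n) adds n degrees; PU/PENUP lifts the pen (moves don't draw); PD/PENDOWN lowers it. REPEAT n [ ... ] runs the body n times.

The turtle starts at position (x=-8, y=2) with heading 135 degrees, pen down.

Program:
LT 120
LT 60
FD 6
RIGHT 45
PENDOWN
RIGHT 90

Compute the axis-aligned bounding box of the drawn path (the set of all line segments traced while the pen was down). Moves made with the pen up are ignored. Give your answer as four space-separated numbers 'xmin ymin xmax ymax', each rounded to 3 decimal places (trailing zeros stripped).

Answer: -8 -2.243 -3.757 2

Derivation:
Executing turtle program step by step:
Start: pos=(-8,2), heading=135, pen down
LT 120: heading 135 -> 255
LT 60: heading 255 -> 315
FD 6: (-8,2) -> (-3.757,-2.243) [heading=315, draw]
RT 45: heading 315 -> 270
PD: pen down
RT 90: heading 270 -> 180
Final: pos=(-3.757,-2.243), heading=180, 1 segment(s) drawn

Segment endpoints: x in {-8, -3.757}, y in {-2.243, 2}
xmin=-8, ymin=-2.243, xmax=-3.757, ymax=2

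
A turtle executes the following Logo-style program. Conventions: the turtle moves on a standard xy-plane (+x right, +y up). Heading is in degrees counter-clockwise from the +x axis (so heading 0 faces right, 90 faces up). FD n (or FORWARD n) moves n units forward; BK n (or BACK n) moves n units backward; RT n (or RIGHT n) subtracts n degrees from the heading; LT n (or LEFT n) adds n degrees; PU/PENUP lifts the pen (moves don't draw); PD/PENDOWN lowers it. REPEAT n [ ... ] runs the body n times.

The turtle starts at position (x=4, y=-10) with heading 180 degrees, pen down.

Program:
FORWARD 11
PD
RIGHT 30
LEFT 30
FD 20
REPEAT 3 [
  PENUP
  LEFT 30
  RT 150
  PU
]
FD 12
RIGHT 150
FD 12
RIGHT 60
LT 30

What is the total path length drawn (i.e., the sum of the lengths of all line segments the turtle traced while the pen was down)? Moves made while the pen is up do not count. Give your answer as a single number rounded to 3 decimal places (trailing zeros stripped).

Executing turtle program step by step:
Start: pos=(4,-10), heading=180, pen down
FD 11: (4,-10) -> (-7,-10) [heading=180, draw]
PD: pen down
RT 30: heading 180 -> 150
LT 30: heading 150 -> 180
FD 20: (-7,-10) -> (-27,-10) [heading=180, draw]
REPEAT 3 [
  -- iteration 1/3 --
  PU: pen up
  LT 30: heading 180 -> 210
  RT 150: heading 210 -> 60
  PU: pen up
  -- iteration 2/3 --
  PU: pen up
  LT 30: heading 60 -> 90
  RT 150: heading 90 -> 300
  PU: pen up
  -- iteration 3/3 --
  PU: pen up
  LT 30: heading 300 -> 330
  RT 150: heading 330 -> 180
  PU: pen up
]
FD 12: (-27,-10) -> (-39,-10) [heading=180, move]
RT 150: heading 180 -> 30
FD 12: (-39,-10) -> (-28.608,-4) [heading=30, move]
RT 60: heading 30 -> 330
LT 30: heading 330 -> 0
Final: pos=(-28.608,-4), heading=0, 2 segment(s) drawn

Segment lengths:
  seg 1: (4,-10) -> (-7,-10), length = 11
  seg 2: (-7,-10) -> (-27,-10), length = 20
Total = 31

Answer: 31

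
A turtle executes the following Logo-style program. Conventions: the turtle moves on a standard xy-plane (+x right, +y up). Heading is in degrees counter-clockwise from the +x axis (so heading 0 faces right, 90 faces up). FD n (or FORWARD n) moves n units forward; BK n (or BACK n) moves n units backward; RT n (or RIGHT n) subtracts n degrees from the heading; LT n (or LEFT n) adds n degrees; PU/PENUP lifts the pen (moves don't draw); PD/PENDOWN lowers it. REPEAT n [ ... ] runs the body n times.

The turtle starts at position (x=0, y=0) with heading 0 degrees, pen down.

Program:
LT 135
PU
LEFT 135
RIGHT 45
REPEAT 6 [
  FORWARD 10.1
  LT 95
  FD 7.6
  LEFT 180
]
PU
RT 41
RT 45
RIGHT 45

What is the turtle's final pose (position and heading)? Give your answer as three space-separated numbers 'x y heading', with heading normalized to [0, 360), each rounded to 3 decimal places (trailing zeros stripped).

Executing turtle program step by step:
Start: pos=(0,0), heading=0, pen down
LT 135: heading 0 -> 135
PU: pen up
LT 135: heading 135 -> 270
RT 45: heading 270 -> 225
REPEAT 6 [
  -- iteration 1/6 --
  FD 10.1: (0,0) -> (-7.142,-7.142) [heading=225, move]
  LT 95: heading 225 -> 320
  FD 7.6: (-7.142,-7.142) -> (-1.32,-12.027) [heading=320, move]
  LT 180: heading 320 -> 140
  -- iteration 2/6 --
  FD 10.1: (-1.32,-12.027) -> (-9.057,-5.535) [heading=140, move]
  LT 95: heading 140 -> 235
  FD 7.6: (-9.057,-5.535) -> (-13.416,-11.76) [heading=235, move]
  LT 180: heading 235 -> 55
  -- iteration 3/6 --
  FD 10.1: (-13.416,-11.76) -> (-7.623,-3.487) [heading=55, move]
  LT 95: heading 55 -> 150
  FD 7.6: (-7.623,-3.487) -> (-14.205,0.313) [heading=150, move]
  LT 180: heading 150 -> 330
  -- iteration 4/6 --
  FD 10.1: (-14.205,0.313) -> (-5.458,-4.737) [heading=330, move]
  LT 95: heading 330 -> 65
  FD 7.6: (-5.458,-4.737) -> (-2.246,2.151) [heading=65, move]
  LT 180: heading 65 -> 245
  -- iteration 5/6 --
  FD 10.1: (-2.246,2.151) -> (-6.514,-7.003) [heading=245, move]
  LT 95: heading 245 -> 340
  FD 7.6: (-6.514,-7.003) -> (0.627,-9.602) [heading=340, move]
  LT 180: heading 340 -> 160
  -- iteration 6/6 --
  FD 10.1: (0.627,-9.602) -> (-8.864,-6.148) [heading=160, move]
  LT 95: heading 160 -> 255
  FD 7.6: (-8.864,-6.148) -> (-10.831,-13.489) [heading=255, move]
  LT 180: heading 255 -> 75
]
PU: pen up
RT 41: heading 75 -> 34
RT 45: heading 34 -> 349
RT 45: heading 349 -> 304
Final: pos=(-10.831,-13.489), heading=304, 0 segment(s) drawn

Answer: -10.831 -13.489 304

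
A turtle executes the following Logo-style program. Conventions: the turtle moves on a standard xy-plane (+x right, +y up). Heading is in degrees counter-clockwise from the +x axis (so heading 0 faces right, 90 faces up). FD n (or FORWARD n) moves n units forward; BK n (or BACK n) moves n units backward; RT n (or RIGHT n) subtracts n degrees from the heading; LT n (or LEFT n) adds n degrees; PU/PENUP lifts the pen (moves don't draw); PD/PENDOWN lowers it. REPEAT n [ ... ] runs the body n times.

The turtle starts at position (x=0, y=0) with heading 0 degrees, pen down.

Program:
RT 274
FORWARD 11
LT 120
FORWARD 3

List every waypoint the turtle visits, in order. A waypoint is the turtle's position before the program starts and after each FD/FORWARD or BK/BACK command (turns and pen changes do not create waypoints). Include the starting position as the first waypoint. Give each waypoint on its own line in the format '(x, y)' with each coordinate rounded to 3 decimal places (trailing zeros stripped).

Executing turtle program step by step:
Start: pos=(0,0), heading=0, pen down
RT 274: heading 0 -> 86
FD 11: (0,0) -> (0.767,10.973) [heading=86, draw]
LT 120: heading 86 -> 206
FD 3: (0.767,10.973) -> (-1.929,9.658) [heading=206, draw]
Final: pos=(-1.929,9.658), heading=206, 2 segment(s) drawn
Waypoints (3 total):
(0, 0)
(0.767, 10.973)
(-1.929, 9.658)

Answer: (0, 0)
(0.767, 10.973)
(-1.929, 9.658)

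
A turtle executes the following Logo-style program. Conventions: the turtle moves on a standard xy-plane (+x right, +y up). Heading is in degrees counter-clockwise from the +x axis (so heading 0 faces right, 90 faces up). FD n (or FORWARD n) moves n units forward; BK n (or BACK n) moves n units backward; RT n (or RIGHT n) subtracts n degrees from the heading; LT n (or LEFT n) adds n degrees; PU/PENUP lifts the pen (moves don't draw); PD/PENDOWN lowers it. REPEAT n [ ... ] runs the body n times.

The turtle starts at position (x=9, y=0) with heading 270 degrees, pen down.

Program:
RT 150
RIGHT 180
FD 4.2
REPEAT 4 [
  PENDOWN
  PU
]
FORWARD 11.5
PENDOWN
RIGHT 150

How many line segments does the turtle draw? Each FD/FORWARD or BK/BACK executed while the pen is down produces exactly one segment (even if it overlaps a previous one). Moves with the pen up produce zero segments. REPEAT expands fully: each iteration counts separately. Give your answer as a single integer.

Answer: 1

Derivation:
Executing turtle program step by step:
Start: pos=(9,0), heading=270, pen down
RT 150: heading 270 -> 120
RT 180: heading 120 -> 300
FD 4.2: (9,0) -> (11.1,-3.637) [heading=300, draw]
REPEAT 4 [
  -- iteration 1/4 --
  PD: pen down
  PU: pen up
  -- iteration 2/4 --
  PD: pen down
  PU: pen up
  -- iteration 3/4 --
  PD: pen down
  PU: pen up
  -- iteration 4/4 --
  PD: pen down
  PU: pen up
]
FD 11.5: (11.1,-3.637) -> (16.85,-13.597) [heading=300, move]
PD: pen down
RT 150: heading 300 -> 150
Final: pos=(16.85,-13.597), heading=150, 1 segment(s) drawn
Segments drawn: 1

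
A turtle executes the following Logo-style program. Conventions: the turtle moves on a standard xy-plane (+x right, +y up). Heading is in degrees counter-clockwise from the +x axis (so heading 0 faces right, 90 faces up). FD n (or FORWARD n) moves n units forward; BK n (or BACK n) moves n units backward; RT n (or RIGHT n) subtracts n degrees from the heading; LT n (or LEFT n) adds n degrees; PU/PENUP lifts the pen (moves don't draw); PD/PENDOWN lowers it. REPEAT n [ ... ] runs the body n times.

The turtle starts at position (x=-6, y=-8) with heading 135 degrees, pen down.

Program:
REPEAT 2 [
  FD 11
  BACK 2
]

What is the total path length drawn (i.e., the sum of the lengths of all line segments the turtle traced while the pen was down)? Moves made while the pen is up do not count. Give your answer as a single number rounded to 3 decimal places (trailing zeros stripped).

Answer: 26

Derivation:
Executing turtle program step by step:
Start: pos=(-6,-8), heading=135, pen down
REPEAT 2 [
  -- iteration 1/2 --
  FD 11: (-6,-8) -> (-13.778,-0.222) [heading=135, draw]
  BK 2: (-13.778,-0.222) -> (-12.364,-1.636) [heading=135, draw]
  -- iteration 2/2 --
  FD 11: (-12.364,-1.636) -> (-20.142,6.142) [heading=135, draw]
  BK 2: (-20.142,6.142) -> (-18.728,4.728) [heading=135, draw]
]
Final: pos=(-18.728,4.728), heading=135, 4 segment(s) drawn

Segment lengths:
  seg 1: (-6,-8) -> (-13.778,-0.222), length = 11
  seg 2: (-13.778,-0.222) -> (-12.364,-1.636), length = 2
  seg 3: (-12.364,-1.636) -> (-20.142,6.142), length = 11
  seg 4: (-20.142,6.142) -> (-18.728,4.728), length = 2
Total = 26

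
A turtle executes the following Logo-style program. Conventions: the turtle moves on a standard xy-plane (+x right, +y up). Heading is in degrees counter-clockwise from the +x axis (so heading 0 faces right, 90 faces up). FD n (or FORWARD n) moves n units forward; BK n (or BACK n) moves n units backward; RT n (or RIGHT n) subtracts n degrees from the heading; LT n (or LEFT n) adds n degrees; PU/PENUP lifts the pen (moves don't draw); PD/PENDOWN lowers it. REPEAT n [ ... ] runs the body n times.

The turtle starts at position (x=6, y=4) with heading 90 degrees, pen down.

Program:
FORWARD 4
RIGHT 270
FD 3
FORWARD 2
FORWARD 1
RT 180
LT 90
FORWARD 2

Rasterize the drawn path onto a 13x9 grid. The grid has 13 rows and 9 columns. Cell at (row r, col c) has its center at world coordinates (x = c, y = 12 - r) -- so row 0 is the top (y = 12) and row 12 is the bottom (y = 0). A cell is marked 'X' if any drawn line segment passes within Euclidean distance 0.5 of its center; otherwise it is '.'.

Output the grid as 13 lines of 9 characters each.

Segment 0: (6,4) -> (6,8)
Segment 1: (6,8) -> (3,8)
Segment 2: (3,8) -> (1,8)
Segment 3: (1,8) -> (0,8)
Segment 4: (0,8) -> (-0,10)

Answer: .........
.........
X........
X........
XXXXXXX..
......X..
......X..
......X..
......X..
.........
.........
.........
.........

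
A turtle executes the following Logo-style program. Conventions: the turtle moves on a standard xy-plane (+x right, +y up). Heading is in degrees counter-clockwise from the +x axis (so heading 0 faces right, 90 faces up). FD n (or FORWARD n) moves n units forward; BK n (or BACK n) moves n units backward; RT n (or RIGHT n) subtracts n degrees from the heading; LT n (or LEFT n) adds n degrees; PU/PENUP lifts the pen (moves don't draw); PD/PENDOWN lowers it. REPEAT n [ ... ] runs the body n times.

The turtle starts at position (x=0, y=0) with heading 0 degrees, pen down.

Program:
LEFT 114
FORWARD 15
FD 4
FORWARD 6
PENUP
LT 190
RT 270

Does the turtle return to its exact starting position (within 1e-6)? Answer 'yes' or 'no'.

Executing turtle program step by step:
Start: pos=(0,0), heading=0, pen down
LT 114: heading 0 -> 114
FD 15: (0,0) -> (-6.101,13.703) [heading=114, draw]
FD 4: (-6.101,13.703) -> (-7.728,17.357) [heading=114, draw]
FD 6: (-7.728,17.357) -> (-10.168,22.839) [heading=114, draw]
PU: pen up
LT 190: heading 114 -> 304
RT 270: heading 304 -> 34
Final: pos=(-10.168,22.839), heading=34, 3 segment(s) drawn

Start position: (0, 0)
Final position: (-10.168, 22.839)
Distance = 25; >= 1e-6 -> NOT closed

Answer: no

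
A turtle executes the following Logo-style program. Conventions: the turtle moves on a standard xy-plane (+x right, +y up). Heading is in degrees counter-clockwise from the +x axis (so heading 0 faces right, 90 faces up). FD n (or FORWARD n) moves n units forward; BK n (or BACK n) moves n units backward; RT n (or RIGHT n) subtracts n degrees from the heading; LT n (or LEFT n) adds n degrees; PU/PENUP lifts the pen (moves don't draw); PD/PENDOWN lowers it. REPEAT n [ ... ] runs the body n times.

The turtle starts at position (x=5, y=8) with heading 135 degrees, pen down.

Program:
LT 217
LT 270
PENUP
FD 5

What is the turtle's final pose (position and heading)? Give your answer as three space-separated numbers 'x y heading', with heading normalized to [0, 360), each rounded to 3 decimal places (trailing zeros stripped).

Executing turtle program step by step:
Start: pos=(5,8), heading=135, pen down
LT 217: heading 135 -> 352
LT 270: heading 352 -> 262
PU: pen up
FD 5: (5,8) -> (4.304,3.049) [heading=262, move]
Final: pos=(4.304,3.049), heading=262, 0 segment(s) drawn

Answer: 4.304 3.049 262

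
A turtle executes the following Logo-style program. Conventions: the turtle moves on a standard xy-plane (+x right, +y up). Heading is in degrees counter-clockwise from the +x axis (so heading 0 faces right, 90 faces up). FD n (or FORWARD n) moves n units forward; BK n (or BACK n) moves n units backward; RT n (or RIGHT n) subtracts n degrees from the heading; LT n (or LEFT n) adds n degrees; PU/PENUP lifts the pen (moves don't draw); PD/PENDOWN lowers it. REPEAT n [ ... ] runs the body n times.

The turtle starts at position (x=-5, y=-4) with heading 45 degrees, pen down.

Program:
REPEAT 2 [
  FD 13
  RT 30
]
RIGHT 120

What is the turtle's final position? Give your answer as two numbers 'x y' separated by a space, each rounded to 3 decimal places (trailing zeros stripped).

Executing turtle program step by step:
Start: pos=(-5,-4), heading=45, pen down
REPEAT 2 [
  -- iteration 1/2 --
  FD 13: (-5,-4) -> (4.192,5.192) [heading=45, draw]
  RT 30: heading 45 -> 15
  -- iteration 2/2 --
  FD 13: (4.192,5.192) -> (16.749,8.557) [heading=15, draw]
  RT 30: heading 15 -> 345
]
RT 120: heading 345 -> 225
Final: pos=(16.749,8.557), heading=225, 2 segment(s) drawn

Answer: 16.749 8.557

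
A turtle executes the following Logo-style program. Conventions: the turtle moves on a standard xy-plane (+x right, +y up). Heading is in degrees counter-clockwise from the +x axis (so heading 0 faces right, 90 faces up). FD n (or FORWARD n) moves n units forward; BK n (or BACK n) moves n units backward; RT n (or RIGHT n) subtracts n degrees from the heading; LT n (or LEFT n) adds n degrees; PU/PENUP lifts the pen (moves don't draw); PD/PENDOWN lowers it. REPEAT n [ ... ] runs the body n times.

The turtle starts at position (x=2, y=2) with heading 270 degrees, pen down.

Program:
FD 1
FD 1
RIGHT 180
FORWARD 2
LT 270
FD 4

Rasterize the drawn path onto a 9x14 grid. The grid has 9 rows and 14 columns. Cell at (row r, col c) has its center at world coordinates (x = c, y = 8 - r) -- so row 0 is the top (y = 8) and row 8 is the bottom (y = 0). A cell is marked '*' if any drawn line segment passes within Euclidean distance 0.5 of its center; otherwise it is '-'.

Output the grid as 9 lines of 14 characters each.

Answer: --------------
--------------
--------------
--------------
--------------
--------------
--*****-------
--*-----------
--*-----------

Derivation:
Segment 0: (2,2) -> (2,1)
Segment 1: (2,1) -> (2,0)
Segment 2: (2,0) -> (2,2)
Segment 3: (2,2) -> (6,2)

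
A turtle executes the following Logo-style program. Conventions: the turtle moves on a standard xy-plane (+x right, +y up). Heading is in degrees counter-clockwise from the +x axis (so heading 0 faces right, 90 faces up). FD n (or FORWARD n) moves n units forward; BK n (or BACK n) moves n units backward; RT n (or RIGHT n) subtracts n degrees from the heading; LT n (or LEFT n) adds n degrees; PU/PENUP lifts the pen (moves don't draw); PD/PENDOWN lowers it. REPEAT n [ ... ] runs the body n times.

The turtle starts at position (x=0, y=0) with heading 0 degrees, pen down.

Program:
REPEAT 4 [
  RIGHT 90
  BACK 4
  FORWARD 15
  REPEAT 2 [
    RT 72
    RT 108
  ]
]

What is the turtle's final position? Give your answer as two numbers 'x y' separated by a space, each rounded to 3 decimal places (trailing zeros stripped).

Answer: 0 0

Derivation:
Executing turtle program step by step:
Start: pos=(0,0), heading=0, pen down
REPEAT 4 [
  -- iteration 1/4 --
  RT 90: heading 0 -> 270
  BK 4: (0,0) -> (0,4) [heading=270, draw]
  FD 15: (0,4) -> (0,-11) [heading=270, draw]
  REPEAT 2 [
    -- iteration 1/2 --
    RT 72: heading 270 -> 198
    RT 108: heading 198 -> 90
    -- iteration 2/2 --
    RT 72: heading 90 -> 18
    RT 108: heading 18 -> 270
  ]
  -- iteration 2/4 --
  RT 90: heading 270 -> 180
  BK 4: (0,-11) -> (4,-11) [heading=180, draw]
  FD 15: (4,-11) -> (-11,-11) [heading=180, draw]
  REPEAT 2 [
    -- iteration 1/2 --
    RT 72: heading 180 -> 108
    RT 108: heading 108 -> 0
    -- iteration 2/2 --
    RT 72: heading 0 -> 288
    RT 108: heading 288 -> 180
  ]
  -- iteration 3/4 --
  RT 90: heading 180 -> 90
  BK 4: (-11,-11) -> (-11,-15) [heading=90, draw]
  FD 15: (-11,-15) -> (-11,0) [heading=90, draw]
  REPEAT 2 [
    -- iteration 1/2 --
    RT 72: heading 90 -> 18
    RT 108: heading 18 -> 270
    -- iteration 2/2 --
    RT 72: heading 270 -> 198
    RT 108: heading 198 -> 90
  ]
  -- iteration 4/4 --
  RT 90: heading 90 -> 0
  BK 4: (-11,0) -> (-15,0) [heading=0, draw]
  FD 15: (-15,0) -> (0,0) [heading=0, draw]
  REPEAT 2 [
    -- iteration 1/2 --
    RT 72: heading 0 -> 288
    RT 108: heading 288 -> 180
    -- iteration 2/2 --
    RT 72: heading 180 -> 108
    RT 108: heading 108 -> 0
  ]
]
Final: pos=(0,0), heading=0, 8 segment(s) drawn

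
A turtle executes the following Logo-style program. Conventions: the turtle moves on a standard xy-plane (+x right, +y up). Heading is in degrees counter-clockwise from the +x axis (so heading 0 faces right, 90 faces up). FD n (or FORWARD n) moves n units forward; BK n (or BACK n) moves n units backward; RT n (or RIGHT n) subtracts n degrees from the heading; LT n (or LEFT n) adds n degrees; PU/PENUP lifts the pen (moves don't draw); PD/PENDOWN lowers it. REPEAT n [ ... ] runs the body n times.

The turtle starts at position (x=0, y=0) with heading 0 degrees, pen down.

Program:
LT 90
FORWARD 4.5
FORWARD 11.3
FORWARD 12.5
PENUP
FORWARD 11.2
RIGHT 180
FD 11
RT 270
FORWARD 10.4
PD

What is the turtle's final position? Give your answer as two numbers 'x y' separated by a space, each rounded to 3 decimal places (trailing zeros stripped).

Executing turtle program step by step:
Start: pos=(0,0), heading=0, pen down
LT 90: heading 0 -> 90
FD 4.5: (0,0) -> (0,4.5) [heading=90, draw]
FD 11.3: (0,4.5) -> (0,15.8) [heading=90, draw]
FD 12.5: (0,15.8) -> (0,28.3) [heading=90, draw]
PU: pen up
FD 11.2: (0,28.3) -> (0,39.5) [heading=90, move]
RT 180: heading 90 -> 270
FD 11: (0,39.5) -> (0,28.5) [heading=270, move]
RT 270: heading 270 -> 0
FD 10.4: (0,28.5) -> (10.4,28.5) [heading=0, move]
PD: pen down
Final: pos=(10.4,28.5), heading=0, 3 segment(s) drawn

Answer: 10.4 28.5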